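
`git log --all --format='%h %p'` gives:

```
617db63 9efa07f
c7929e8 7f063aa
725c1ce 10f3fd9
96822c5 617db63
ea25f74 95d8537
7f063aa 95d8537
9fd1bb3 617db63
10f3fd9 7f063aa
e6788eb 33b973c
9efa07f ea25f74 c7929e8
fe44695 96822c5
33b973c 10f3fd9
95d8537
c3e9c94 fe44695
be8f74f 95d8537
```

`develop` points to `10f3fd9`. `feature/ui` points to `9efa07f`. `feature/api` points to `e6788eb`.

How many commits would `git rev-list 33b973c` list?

Walking parent pointers from 33b973c: reachable set = {10f3fd9, 33b973c, 7f063aa, 95d8537}.
That is 4 commits.

4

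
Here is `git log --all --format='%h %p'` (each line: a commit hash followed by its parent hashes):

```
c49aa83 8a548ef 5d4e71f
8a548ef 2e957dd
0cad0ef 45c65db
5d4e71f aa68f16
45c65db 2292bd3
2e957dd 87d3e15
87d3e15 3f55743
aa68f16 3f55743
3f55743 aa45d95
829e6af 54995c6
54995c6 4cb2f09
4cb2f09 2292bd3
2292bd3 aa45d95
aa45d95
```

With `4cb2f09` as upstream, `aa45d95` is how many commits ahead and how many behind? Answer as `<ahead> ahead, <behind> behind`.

Reachable from aa45d95: {aa45d95}.
Reachable from 4cb2f09: {2292bd3, 4cb2f09, aa45d95}.
Only in aa45d95's history (ahead): {} — 0.
Only in 4cb2f09's history (behind): {2292bd3, 4cb2f09} — 2.

0 ahead, 2 behind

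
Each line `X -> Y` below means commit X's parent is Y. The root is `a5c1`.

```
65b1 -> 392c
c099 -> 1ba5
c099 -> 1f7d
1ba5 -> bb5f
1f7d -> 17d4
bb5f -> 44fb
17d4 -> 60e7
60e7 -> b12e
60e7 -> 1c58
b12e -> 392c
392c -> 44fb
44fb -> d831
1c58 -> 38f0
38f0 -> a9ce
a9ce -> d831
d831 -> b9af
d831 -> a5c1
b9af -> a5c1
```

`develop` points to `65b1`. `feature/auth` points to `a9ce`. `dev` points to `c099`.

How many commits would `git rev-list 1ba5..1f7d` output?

Reachable from 1f7d: {17d4, 1c58, 1f7d, 38f0, 392c, 44fb, 60e7, a5c1, a9ce, b12e, b9af, d831}.
Reachable from 1ba5: {1ba5, 44fb, a5c1, b9af, bb5f, d831}.
In 1f7d's history but not 1ba5's: {17d4, 1c58, 1f7d, 38f0, 392c, 60e7, a9ce, b12e} — 8 commits.

8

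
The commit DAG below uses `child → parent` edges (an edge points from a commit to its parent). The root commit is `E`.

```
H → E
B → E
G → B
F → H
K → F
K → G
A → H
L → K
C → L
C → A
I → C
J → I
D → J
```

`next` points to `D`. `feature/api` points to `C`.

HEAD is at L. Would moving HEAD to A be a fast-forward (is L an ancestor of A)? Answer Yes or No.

A fast-forward from L to A is possible iff L is an ancestor of A.
Ancestors of A: {A, E, H}.
L is not among them, so fast-forward is not possible.

No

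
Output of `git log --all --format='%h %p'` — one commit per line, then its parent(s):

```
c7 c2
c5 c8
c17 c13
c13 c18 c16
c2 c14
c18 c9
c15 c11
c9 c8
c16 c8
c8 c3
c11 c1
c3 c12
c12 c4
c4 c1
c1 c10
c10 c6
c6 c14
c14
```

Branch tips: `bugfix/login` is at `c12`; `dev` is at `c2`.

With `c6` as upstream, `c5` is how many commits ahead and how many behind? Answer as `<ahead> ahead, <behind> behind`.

7 ahead, 0 behind

Reachable from c5: {c1, c10, c12, c14, c3, c4, c5, c6, c8}.
Reachable from c6: {c14, c6}.
Only in c5's history (ahead): {c1, c10, c12, c3, c4, c5, c8} — 7.
Only in c6's history (behind): {} — 0.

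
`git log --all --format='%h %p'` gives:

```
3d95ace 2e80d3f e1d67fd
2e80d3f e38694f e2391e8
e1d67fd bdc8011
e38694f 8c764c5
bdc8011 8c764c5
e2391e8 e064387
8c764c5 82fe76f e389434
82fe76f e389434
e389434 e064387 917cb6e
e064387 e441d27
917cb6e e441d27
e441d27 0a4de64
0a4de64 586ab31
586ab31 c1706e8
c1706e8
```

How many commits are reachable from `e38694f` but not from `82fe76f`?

2

Reachable from e38694f: {0a4de64, 586ab31, 82fe76f, 8c764c5, 917cb6e, c1706e8, e064387, e38694f, e389434, e441d27}.
Reachable from 82fe76f: {0a4de64, 586ab31, 82fe76f, 917cb6e, c1706e8, e064387, e389434, e441d27}.
In e38694f's history but not 82fe76f's: {8c764c5, e38694f} — 2 commits.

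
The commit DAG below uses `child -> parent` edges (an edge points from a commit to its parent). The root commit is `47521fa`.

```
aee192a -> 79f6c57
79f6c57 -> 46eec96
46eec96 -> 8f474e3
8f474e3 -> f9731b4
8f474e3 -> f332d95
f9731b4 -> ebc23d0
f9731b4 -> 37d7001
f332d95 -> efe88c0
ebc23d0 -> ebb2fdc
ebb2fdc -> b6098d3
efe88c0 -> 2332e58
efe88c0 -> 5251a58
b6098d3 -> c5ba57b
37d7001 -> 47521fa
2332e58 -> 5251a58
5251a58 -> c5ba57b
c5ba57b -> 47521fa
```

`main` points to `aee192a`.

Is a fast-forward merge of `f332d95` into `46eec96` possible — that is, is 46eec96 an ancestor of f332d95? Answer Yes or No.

No

A fast-forward from 46eec96 to f332d95 is possible iff 46eec96 is an ancestor of f332d95.
Ancestors of f332d95: {2332e58, 47521fa, 5251a58, c5ba57b, efe88c0, f332d95}.
46eec96 is not among them, so fast-forward is not possible.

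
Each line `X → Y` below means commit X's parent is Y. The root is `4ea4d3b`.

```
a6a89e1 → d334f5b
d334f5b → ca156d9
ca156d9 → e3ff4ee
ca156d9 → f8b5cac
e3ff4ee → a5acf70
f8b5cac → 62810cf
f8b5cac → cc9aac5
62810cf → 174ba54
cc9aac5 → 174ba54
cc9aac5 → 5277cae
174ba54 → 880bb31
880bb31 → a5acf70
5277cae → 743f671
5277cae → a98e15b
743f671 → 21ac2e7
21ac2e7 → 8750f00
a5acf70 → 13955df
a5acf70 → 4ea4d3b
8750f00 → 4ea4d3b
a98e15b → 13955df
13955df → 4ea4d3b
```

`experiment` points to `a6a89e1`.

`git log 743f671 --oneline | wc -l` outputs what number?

4

Walking parent pointers from 743f671: reachable set = {21ac2e7, 4ea4d3b, 743f671, 8750f00}.
That is 4 commits.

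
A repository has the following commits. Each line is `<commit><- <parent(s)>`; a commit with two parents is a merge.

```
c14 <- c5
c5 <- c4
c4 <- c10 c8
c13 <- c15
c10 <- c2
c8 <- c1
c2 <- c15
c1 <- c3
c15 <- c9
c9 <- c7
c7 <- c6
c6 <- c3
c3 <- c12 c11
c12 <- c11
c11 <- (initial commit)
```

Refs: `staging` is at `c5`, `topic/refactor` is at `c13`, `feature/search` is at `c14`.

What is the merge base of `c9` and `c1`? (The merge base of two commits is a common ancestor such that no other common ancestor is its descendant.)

c3

Ancestors of c9: {c11, c12, c3, c6, c7, c9}.
Ancestors of c1: {c1, c11, c12, c3}.
Common ancestors: {c11, c12, c3}.
Among these, c3 is not an ancestor of any other common ancestor — it is the merge base.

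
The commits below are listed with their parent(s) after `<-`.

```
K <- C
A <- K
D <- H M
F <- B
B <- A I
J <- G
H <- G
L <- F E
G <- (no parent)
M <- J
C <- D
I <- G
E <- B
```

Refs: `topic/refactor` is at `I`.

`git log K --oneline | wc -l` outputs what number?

7

Walking parent pointers from K: reachable set = {C, D, G, H, J, K, M}.
That is 7 commits.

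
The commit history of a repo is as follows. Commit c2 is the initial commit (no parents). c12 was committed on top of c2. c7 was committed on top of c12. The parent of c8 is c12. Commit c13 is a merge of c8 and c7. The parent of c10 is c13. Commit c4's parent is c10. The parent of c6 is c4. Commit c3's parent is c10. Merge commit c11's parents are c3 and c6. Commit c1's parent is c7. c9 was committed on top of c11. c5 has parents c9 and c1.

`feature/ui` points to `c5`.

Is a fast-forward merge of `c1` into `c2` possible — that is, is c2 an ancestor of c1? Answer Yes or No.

Yes

A fast-forward from c2 to c1 is possible iff c2 is an ancestor of c1.
Ancestors of c1: {c1, c12, c2, c7}.
c2 is among them, so fast-forward is possible.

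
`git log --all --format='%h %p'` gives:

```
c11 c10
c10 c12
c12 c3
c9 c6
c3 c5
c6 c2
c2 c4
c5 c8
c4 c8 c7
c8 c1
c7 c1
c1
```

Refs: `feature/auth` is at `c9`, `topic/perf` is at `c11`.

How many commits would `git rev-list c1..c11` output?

Reachable from c11: {c1, c10, c11, c12, c3, c5, c8}.
Reachable from c1: {c1}.
In c11's history but not c1's: {c10, c11, c12, c3, c5, c8} — 6 commits.

6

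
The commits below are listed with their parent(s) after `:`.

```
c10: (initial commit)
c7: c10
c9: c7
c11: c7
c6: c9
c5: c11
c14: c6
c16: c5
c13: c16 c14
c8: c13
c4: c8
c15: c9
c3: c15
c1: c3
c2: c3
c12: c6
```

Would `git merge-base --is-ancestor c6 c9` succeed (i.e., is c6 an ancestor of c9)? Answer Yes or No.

No

Ancestors of c9: {c10, c7, c9}.
c6 is not in that set, so it is not an ancestor of c9.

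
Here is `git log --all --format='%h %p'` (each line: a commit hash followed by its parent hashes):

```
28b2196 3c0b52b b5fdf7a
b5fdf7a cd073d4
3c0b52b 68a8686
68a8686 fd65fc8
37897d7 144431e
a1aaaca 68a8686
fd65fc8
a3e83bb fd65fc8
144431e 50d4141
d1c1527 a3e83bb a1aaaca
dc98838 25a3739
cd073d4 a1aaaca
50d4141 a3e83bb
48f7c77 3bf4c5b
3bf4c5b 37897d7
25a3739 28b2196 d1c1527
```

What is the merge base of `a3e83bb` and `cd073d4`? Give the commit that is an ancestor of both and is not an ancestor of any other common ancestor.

fd65fc8

Ancestors of a3e83bb: {a3e83bb, fd65fc8}.
Ancestors of cd073d4: {68a8686, a1aaaca, cd073d4, fd65fc8}.
Common ancestors: {fd65fc8}.
The only common ancestor is fd65fc8, so it is the merge base.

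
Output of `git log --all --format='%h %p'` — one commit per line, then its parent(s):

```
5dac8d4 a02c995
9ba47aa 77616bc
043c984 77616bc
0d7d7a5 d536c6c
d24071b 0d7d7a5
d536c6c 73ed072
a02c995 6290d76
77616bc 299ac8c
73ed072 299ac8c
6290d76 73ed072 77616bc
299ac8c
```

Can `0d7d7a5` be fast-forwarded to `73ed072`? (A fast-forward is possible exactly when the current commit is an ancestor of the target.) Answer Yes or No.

No

A fast-forward from 0d7d7a5 to 73ed072 is possible iff 0d7d7a5 is an ancestor of 73ed072.
Ancestors of 73ed072: {299ac8c, 73ed072}.
0d7d7a5 is not among them, so fast-forward is not possible.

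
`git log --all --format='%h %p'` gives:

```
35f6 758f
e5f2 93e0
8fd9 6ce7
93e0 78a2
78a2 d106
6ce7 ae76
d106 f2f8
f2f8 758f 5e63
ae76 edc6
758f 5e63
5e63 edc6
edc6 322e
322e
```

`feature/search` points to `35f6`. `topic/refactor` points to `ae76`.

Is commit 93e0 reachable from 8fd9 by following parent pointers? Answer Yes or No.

No

Ancestors of 8fd9: {322e, 6ce7, 8fd9, ae76, edc6}.
93e0 is not in that set, so it is not an ancestor of 8fd9.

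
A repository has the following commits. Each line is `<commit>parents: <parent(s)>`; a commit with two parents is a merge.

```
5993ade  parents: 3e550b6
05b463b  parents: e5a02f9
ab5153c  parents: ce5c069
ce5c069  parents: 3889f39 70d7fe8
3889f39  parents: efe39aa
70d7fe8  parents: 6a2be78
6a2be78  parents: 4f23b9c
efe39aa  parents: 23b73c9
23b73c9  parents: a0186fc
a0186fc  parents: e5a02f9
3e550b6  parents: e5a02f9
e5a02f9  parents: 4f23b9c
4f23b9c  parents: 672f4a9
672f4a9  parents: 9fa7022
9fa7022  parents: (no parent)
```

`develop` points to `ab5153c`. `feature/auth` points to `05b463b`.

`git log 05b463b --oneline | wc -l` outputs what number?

Walking parent pointers from 05b463b: reachable set = {05b463b, 4f23b9c, 672f4a9, 9fa7022, e5a02f9}.
That is 5 commits.

5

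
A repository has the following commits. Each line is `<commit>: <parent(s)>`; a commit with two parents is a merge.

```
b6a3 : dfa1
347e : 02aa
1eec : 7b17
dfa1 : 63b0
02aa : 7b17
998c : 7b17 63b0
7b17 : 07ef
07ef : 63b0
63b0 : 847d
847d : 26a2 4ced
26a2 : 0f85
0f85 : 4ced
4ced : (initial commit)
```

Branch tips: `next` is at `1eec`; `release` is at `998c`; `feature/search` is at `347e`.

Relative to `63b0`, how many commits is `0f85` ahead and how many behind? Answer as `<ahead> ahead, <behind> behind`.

Reachable from 0f85: {0f85, 4ced}.
Reachable from 63b0: {0f85, 26a2, 4ced, 63b0, 847d}.
Only in 0f85's history (ahead): {} — 0.
Only in 63b0's history (behind): {26a2, 63b0, 847d} — 3.

0 ahead, 3 behind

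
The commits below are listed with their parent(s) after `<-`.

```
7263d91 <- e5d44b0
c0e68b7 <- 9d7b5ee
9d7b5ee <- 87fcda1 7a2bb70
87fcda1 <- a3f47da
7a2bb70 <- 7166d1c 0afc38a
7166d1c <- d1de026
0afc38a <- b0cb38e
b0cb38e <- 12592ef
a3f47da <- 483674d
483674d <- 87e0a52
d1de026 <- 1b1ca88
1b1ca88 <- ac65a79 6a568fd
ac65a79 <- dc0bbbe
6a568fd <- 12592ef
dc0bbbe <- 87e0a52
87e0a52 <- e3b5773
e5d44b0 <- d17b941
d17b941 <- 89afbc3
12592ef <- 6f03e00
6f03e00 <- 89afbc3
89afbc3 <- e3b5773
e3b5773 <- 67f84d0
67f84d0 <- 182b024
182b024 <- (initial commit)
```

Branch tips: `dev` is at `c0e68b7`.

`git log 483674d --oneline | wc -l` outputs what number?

5

Walking parent pointers from 483674d: reachable set = {182b024, 483674d, 67f84d0, 87e0a52, e3b5773}.
That is 5 commits.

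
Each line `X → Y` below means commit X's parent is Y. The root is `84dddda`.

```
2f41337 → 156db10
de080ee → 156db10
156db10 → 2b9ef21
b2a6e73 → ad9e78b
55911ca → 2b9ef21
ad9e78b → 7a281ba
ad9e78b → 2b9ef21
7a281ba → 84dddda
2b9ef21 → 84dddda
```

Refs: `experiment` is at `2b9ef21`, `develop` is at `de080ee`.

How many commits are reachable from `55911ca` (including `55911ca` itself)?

Walking parent pointers from 55911ca: reachable set = {2b9ef21, 55911ca, 84dddda}.
That is 3 commits.

3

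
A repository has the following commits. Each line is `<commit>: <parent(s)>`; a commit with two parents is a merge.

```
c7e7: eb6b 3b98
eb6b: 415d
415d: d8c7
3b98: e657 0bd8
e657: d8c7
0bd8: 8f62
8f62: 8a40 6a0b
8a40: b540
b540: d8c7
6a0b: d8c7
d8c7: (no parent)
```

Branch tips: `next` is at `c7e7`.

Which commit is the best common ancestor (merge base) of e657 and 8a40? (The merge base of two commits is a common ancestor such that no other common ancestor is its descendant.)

Ancestors of e657: {d8c7, e657}.
Ancestors of 8a40: {8a40, b540, d8c7}.
Common ancestors: {d8c7}.
The only common ancestor is d8c7, so it is the merge base.

d8c7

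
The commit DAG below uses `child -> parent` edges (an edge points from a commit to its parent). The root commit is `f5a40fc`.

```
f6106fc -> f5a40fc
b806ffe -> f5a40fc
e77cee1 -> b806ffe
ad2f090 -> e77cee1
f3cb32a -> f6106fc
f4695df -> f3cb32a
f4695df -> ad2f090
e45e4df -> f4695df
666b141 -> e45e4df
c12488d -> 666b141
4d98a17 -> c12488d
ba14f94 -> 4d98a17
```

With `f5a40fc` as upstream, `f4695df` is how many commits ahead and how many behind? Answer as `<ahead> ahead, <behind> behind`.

Reachable from f4695df: {ad2f090, b806ffe, e77cee1, f3cb32a, f4695df, f5a40fc, f6106fc}.
Reachable from f5a40fc: {f5a40fc}.
Only in f4695df's history (ahead): {ad2f090, b806ffe, e77cee1, f3cb32a, f4695df, f6106fc} — 6.
Only in f5a40fc's history (behind): {} — 0.

6 ahead, 0 behind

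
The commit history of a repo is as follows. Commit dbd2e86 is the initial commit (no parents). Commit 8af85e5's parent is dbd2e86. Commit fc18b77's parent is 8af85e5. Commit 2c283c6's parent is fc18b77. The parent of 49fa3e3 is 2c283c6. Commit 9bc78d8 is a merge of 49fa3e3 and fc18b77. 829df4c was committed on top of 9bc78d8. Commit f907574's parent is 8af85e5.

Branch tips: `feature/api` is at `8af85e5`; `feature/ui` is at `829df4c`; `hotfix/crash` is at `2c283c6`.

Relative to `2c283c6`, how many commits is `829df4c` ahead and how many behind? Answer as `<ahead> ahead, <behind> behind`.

3 ahead, 0 behind

Reachable from 829df4c: {2c283c6, 49fa3e3, 829df4c, 8af85e5, 9bc78d8, dbd2e86, fc18b77}.
Reachable from 2c283c6: {2c283c6, 8af85e5, dbd2e86, fc18b77}.
Only in 829df4c's history (ahead): {49fa3e3, 829df4c, 9bc78d8} — 3.
Only in 2c283c6's history (behind): {} — 0.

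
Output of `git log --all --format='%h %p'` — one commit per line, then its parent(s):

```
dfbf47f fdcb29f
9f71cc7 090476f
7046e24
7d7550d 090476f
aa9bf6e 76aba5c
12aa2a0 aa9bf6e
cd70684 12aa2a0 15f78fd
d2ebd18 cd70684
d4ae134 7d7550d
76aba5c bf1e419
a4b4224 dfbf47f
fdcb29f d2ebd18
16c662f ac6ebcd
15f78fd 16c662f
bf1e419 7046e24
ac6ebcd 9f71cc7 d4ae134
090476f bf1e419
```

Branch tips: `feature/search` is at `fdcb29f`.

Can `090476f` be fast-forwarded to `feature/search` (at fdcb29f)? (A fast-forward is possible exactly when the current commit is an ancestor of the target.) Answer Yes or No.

Yes

A fast-forward from 090476f to fdcb29f is possible iff 090476f is an ancestor of fdcb29f.
Ancestors of fdcb29f: {090476f, 12aa2a0, 15f78fd, 16c662f, 7046e24, 76aba5c, 7d7550d, 9f71cc7, aa9bf6e, ac6ebcd, bf1e419, cd70684, d2ebd18, d4ae134, fdcb29f}.
090476f is among them, so fast-forward is possible.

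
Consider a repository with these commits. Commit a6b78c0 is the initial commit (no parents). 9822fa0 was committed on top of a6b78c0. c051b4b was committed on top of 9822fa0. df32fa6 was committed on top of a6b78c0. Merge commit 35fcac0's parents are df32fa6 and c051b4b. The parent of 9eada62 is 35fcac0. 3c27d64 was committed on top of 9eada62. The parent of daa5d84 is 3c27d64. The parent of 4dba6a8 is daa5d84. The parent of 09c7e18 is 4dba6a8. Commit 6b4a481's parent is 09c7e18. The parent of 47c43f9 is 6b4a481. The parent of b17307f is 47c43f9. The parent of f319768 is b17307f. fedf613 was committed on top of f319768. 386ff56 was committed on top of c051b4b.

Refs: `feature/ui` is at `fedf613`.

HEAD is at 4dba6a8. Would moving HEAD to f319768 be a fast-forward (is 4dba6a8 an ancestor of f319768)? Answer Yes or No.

Yes

A fast-forward from 4dba6a8 to f319768 is possible iff 4dba6a8 is an ancestor of f319768.
Ancestors of f319768: {09c7e18, 35fcac0, 3c27d64, 47c43f9, 4dba6a8, 6b4a481, 9822fa0, 9eada62, a6b78c0, b17307f, c051b4b, daa5d84, df32fa6, f319768}.
4dba6a8 is among them, so fast-forward is possible.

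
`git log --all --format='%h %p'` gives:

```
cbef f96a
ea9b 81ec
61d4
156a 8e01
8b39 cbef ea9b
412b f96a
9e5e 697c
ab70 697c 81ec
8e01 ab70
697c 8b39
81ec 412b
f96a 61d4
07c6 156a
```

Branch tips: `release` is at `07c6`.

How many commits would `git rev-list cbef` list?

Walking parent pointers from cbef: reachable set = {61d4, cbef, f96a}.
That is 3 commits.

3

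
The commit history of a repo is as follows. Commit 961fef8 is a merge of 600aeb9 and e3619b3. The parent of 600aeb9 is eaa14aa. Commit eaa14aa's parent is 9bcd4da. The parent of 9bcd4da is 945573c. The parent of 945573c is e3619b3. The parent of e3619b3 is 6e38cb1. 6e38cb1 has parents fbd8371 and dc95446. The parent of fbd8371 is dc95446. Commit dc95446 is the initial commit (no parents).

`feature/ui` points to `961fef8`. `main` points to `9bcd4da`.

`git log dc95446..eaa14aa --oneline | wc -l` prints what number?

6

Reachable from eaa14aa: {6e38cb1, 945573c, 9bcd4da, dc95446, e3619b3, eaa14aa, fbd8371}.
Reachable from dc95446: {dc95446}.
In eaa14aa's history but not dc95446's: {6e38cb1, 945573c, 9bcd4da, e3619b3, eaa14aa, fbd8371} — 6 commits.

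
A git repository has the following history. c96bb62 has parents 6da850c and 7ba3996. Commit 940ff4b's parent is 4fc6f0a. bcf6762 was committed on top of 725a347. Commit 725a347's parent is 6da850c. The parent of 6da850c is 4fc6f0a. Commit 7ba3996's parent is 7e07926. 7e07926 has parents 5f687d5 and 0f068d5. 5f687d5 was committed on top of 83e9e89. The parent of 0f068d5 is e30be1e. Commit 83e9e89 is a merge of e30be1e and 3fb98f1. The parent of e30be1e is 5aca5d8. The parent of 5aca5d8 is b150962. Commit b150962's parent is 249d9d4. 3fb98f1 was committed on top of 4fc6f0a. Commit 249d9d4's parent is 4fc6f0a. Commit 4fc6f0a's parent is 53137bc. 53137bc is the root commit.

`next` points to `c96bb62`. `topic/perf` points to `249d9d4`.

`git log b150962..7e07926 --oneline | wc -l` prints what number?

7

Reachable from 7e07926: {0f068d5, 249d9d4, 3fb98f1, 4fc6f0a, 53137bc, 5aca5d8, 5f687d5, 7e07926, 83e9e89, b150962, e30be1e}.
Reachable from b150962: {249d9d4, 4fc6f0a, 53137bc, b150962}.
In 7e07926's history but not b150962's: {0f068d5, 3fb98f1, 5aca5d8, 5f687d5, 7e07926, 83e9e89, e30be1e} — 7 commits.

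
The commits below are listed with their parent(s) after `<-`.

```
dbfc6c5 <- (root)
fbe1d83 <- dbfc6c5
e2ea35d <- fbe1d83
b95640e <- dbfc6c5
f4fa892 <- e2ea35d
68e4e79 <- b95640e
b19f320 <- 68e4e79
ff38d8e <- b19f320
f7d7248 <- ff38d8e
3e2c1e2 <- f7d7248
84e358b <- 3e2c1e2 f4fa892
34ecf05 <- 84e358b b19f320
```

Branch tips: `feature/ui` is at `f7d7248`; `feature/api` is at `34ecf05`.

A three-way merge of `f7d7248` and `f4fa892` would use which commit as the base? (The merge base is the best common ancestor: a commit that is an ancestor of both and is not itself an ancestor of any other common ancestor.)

Ancestors of f7d7248: {68e4e79, b19f320, b95640e, dbfc6c5, f7d7248, ff38d8e}.
Ancestors of f4fa892: {dbfc6c5, e2ea35d, f4fa892, fbe1d83}.
Common ancestors: {dbfc6c5}.
The only common ancestor is dbfc6c5, so it is the merge base.

dbfc6c5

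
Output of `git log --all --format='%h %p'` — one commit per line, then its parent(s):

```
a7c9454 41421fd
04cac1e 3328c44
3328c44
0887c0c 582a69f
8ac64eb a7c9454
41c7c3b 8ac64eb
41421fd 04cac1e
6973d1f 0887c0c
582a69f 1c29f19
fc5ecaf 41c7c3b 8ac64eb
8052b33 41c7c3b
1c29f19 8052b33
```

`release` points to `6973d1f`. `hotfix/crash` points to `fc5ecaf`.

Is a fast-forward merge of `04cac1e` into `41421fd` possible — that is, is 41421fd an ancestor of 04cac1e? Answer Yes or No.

No

A fast-forward from 41421fd to 04cac1e is possible iff 41421fd is an ancestor of 04cac1e.
Ancestors of 04cac1e: {04cac1e, 3328c44}.
41421fd is not among them, so fast-forward is not possible.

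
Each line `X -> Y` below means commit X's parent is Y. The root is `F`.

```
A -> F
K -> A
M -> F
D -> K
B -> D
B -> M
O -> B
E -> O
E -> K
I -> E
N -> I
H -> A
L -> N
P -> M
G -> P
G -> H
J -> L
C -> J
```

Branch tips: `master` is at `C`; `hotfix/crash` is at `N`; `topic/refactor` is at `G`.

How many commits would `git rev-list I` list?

Walking parent pointers from I: reachable set = {A, B, D, E, F, I, K, M, O}.
That is 9 commits.

9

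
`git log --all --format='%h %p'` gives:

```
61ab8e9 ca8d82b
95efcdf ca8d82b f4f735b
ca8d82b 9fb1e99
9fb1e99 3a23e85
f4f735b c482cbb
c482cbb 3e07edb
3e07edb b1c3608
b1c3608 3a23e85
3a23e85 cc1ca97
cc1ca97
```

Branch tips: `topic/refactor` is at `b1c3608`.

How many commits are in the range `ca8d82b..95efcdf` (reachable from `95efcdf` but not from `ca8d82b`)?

Reachable from 95efcdf: {3a23e85, 3e07edb, 95efcdf, 9fb1e99, b1c3608, c482cbb, ca8d82b, cc1ca97, f4f735b}.
Reachable from ca8d82b: {3a23e85, 9fb1e99, ca8d82b, cc1ca97}.
In 95efcdf's history but not ca8d82b's: {3e07edb, 95efcdf, b1c3608, c482cbb, f4f735b} — 5 commits.

5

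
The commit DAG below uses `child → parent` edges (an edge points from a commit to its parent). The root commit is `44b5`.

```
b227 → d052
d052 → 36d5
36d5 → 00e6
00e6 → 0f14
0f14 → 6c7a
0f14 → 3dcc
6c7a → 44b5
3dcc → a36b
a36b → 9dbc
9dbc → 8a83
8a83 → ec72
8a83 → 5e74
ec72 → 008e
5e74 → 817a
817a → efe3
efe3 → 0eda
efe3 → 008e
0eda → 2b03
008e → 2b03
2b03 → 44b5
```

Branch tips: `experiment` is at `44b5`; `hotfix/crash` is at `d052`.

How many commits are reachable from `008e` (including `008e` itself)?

Walking parent pointers from 008e: reachable set = {008e, 2b03, 44b5}.
That is 3 commits.

3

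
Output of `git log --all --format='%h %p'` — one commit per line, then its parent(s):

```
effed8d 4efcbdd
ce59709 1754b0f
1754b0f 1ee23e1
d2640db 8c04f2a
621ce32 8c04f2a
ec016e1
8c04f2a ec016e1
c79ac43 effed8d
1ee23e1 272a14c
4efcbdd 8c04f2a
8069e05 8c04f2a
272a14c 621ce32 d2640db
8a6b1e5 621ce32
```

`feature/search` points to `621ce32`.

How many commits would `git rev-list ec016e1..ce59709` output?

7

Reachable from ce59709: {1754b0f, 1ee23e1, 272a14c, 621ce32, 8c04f2a, ce59709, d2640db, ec016e1}.
Reachable from ec016e1: {ec016e1}.
In ce59709's history but not ec016e1's: {1754b0f, 1ee23e1, 272a14c, 621ce32, 8c04f2a, ce59709, d2640db} — 7 commits.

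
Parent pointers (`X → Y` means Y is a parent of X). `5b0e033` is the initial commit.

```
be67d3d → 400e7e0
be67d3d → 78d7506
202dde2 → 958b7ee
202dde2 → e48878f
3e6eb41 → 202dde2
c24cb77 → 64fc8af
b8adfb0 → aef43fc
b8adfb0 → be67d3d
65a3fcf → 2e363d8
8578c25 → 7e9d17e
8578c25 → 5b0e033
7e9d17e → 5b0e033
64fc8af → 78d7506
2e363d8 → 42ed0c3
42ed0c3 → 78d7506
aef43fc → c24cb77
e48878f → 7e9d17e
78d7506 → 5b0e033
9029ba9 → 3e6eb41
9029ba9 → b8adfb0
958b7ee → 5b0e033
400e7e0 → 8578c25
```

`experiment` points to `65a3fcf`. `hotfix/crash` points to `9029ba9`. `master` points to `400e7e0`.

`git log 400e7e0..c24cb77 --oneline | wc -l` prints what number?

Reachable from c24cb77: {5b0e033, 64fc8af, 78d7506, c24cb77}.
Reachable from 400e7e0: {400e7e0, 5b0e033, 7e9d17e, 8578c25}.
In c24cb77's history but not 400e7e0's: {64fc8af, 78d7506, c24cb77} — 3 commits.

3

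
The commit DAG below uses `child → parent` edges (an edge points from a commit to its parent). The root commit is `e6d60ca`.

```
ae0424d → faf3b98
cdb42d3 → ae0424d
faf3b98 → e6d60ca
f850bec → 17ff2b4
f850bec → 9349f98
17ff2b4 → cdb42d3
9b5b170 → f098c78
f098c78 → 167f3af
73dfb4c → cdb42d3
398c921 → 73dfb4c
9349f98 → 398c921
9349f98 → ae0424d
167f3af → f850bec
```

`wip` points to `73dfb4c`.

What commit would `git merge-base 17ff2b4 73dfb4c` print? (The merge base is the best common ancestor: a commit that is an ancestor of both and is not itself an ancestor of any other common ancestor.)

cdb42d3

Ancestors of 17ff2b4: {17ff2b4, ae0424d, cdb42d3, e6d60ca, faf3b98}.
Ancestors of 73dfb4c: {73dfb4c, ae0424d, cdb42d3, e6d60ca, faf3b98}.
Common ancestors: {ae0424d, cdb42d3, e6d60ca, faf3b98}.
Among these, cdb42d3 is not an ancestor of any other common ancestor — it is the merge base.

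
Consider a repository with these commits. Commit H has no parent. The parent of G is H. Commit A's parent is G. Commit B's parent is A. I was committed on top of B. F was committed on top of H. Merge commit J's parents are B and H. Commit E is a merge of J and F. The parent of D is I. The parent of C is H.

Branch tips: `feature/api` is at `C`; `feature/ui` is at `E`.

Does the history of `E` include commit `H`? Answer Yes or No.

Yes

Ancestors of E (commits reachable by following parents): {A, B, E, F, G, H, J}.
H is in that set, so it is an ancestor of E.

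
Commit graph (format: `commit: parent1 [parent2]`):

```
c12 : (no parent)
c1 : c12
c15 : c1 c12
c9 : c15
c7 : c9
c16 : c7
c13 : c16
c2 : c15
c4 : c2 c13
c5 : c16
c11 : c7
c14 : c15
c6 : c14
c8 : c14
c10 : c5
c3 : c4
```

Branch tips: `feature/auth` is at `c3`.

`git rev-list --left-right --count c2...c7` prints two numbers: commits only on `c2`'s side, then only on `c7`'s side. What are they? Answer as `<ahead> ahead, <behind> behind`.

Reachable from c2: {c1, c12, c15, c2}.
Reachable from c7: {c1, c12, c15, c7, c9}.
Only in c2's history (ahead): {c2} — 1.
Only in c7's history (behind): {c7, c9} — 2.

1 ahead, 2 behind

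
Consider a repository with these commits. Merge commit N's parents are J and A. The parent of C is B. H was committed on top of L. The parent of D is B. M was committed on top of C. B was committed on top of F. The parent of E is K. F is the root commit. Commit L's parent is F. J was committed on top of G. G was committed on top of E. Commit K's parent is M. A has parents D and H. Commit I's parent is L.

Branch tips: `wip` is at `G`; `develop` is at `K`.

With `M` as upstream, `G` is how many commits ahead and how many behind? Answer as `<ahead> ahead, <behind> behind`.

Reachable from G: {B, C, E, F, G, K, M}.
Reachable from M: {B, C, F, M}.
Only in G's history (ahead): {E, G, K} — 3.
Only in M's history (behind): {} — 0.

3 ahead, 0 behind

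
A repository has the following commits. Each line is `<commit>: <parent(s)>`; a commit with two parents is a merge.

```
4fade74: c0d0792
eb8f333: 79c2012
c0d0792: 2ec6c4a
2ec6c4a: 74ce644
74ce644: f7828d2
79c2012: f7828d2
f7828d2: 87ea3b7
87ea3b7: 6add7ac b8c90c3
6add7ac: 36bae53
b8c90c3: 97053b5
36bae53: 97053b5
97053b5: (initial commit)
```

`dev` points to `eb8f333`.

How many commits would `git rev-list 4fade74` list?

10

Walking parent pointers from 4fade74: reachable set = {2ec6c4a, 36bae53, 4fade74, 6add7ac, 74ce644, 87ea3b7, 97053b5, b8c90c3, c0d0792, f7828d2}.
That is 10 commits.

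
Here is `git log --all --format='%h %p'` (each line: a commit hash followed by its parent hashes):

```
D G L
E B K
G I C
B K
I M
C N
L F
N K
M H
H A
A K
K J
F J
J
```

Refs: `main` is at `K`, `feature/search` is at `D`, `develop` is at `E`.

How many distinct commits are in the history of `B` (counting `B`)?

3

Walking parent pointers from B: reachable set = {B, J, K}.
That is 3 commits.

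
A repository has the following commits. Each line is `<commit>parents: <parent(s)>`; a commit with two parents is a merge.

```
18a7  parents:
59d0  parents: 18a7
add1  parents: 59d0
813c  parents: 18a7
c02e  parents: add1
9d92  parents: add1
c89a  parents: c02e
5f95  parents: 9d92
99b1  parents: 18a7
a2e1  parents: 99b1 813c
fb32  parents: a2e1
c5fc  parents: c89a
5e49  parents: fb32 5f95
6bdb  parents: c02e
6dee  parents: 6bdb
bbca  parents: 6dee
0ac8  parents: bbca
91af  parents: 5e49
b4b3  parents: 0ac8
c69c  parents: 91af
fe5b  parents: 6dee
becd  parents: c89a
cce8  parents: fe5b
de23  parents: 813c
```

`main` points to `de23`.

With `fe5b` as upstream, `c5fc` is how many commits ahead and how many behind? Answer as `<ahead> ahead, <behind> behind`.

2 ahead, 3 behind

Reachable from c5fc: {18a7, 59d0, add1, c02e, c5fc, c89a}.
Reachable from fe5b: {18a7, 59d0, 6bdb, 6dee, add1, c02e, fe5b}.
Only in c5fc's history (ahead): {c5fc, c89a} — 2.
Only in fe5b's history (behind): {6bdb, 6dee, fe5b} — 3.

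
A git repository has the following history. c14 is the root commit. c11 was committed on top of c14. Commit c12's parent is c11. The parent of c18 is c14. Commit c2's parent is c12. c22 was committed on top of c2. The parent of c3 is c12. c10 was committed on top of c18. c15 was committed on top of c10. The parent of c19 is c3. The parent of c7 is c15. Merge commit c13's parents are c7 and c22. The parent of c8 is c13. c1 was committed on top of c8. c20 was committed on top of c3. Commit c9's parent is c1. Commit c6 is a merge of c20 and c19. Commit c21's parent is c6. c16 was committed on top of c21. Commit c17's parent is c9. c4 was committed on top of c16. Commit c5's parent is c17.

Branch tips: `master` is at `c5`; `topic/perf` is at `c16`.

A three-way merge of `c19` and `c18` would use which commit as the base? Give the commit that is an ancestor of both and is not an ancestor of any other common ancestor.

c14

Ancestors of c19: {c11, c12, c14, c19, c3}.
Ancestors of c18: {c14, c18}.
Common ancestors: {c14}.
The only common ancestor is c14, so it is the merge base.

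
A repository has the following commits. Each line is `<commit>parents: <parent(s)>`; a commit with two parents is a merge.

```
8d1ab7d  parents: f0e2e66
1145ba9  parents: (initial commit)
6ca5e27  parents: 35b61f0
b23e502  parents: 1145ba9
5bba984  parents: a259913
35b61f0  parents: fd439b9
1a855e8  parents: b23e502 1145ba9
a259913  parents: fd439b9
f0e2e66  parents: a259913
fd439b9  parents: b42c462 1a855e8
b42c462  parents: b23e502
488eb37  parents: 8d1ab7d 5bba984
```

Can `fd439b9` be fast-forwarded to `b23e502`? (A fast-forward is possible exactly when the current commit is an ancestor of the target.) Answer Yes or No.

A fast-forward from fd439b9 to b23e502 is possible iff fd439b9 is an ancestor of b23e502.
Ancestors of b23e502: {1145ba9, b23e502}.
fd439b9 is not among them, so fast-forward is not possible.

No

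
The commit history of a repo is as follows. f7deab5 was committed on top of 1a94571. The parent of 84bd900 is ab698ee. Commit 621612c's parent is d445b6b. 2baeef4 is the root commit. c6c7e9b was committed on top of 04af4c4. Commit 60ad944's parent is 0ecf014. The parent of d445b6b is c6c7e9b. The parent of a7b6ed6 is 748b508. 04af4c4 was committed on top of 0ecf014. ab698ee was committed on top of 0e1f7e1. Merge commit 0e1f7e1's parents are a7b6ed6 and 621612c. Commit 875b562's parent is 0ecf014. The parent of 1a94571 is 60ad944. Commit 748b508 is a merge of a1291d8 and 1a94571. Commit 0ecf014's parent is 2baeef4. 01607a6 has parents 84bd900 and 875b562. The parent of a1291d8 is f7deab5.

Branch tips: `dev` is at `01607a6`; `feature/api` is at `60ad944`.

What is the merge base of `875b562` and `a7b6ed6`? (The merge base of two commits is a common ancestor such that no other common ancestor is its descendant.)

Ancestors of 875b562: {0ecf014, 2baeef4, 875b562}.
Ancestors of a7b6ed6: {0ecf014, 1a94571, 2baeef4, 60ad944, 748b508, a1291d8, a7b6ed6, f7deab5}.
Common ancestors: {0ecf014, 2baeef4}.
Among these, 0ecf014 is not an ancestor of any other common ancestor — it is the merge base.

0ecf014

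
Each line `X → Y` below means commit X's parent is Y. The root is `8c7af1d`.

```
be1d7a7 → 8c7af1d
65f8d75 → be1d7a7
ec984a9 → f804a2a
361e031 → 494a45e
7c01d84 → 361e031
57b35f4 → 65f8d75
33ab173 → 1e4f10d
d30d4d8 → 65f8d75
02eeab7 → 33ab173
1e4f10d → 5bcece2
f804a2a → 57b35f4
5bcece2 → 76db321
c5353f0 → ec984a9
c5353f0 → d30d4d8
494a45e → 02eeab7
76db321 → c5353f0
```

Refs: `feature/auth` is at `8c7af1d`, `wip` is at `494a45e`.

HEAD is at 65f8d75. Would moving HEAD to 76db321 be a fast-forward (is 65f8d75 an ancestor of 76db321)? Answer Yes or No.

A fast-forward from 65f8d75 to 76db321 is possible iff 65f8d75 is an ancestor of 76db321.
Ancestors of 76db321: {57b35f4, 65f8d75, 76db321, 8c7af1d, be1d7a7, c5353f0, d30d4d8, ec984a9, f804a2a}.
65f8d75 is among them, so fast-forward is possible.

Yes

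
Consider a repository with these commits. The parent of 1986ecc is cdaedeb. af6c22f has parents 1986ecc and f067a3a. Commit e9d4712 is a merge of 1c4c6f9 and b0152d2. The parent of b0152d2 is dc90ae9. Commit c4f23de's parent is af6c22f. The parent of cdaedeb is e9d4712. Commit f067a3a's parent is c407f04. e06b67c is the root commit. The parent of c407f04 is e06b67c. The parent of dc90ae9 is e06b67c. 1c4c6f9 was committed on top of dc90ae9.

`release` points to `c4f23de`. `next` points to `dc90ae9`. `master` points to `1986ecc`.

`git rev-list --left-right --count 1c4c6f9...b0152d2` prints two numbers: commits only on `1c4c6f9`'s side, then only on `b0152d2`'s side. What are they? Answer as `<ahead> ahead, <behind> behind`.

1 ahead, 1 behind

Reachable from 1c4c6f9: {1c4c6f9, dc90ae9, e06b67c}.
Reachable from b0152d2: {b0152d2, dc90ae9, e06b67c}.
Only in 1c4c6f9's history (ahead): {1c4c6f9} — 1.
Only in b0152d2's history (behind): {b0152d2} — 1.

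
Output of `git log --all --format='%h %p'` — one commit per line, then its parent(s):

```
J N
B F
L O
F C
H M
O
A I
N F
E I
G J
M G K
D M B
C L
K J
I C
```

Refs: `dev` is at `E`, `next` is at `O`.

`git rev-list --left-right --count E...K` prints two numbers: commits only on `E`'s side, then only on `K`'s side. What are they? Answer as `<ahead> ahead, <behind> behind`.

2 ahead, 4 behind

Reachable from E: {C, E, I, L, O}.
Reachable from K: {C, F, J, K, L, N, O}.
Only in E's history (ahead): {E, I} — 2.
Only in K's history (behind): {F, J, K, N} — 4.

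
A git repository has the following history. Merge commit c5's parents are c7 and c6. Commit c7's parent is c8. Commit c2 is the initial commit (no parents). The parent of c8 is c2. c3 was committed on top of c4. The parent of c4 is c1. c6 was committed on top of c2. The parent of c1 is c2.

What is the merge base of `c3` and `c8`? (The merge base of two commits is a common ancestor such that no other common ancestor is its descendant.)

c2

Ancestors of c3: {c1, c2, c3, c4}.
Ancestors of c8: {c2, c8}.
Common ancestors: {c2}.
The only common ancestor is c2, so it is the merge base.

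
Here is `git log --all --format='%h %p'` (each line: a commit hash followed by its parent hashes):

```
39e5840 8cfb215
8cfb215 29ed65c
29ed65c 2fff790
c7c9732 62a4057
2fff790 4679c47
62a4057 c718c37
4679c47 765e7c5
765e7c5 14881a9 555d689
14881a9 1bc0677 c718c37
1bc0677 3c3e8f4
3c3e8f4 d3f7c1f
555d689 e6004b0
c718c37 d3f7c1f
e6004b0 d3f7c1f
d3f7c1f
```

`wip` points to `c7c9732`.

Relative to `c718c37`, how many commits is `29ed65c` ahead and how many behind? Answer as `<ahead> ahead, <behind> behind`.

9 ahead, 0 behind

Reachable from 29ed65c: {14881a9, 1bc0677, 29ed65c, 2fff790, 3c3e8f4, 4679c47, 555d689, 765e7c5, c718c37, d3f7c1f, e6004b0}.
Reachable from c718c37: {c718c37, d3f7c1f}.
Only in 29ed65c's history (ahead): {14881a9, 1bc0677, 29ed65c, 2fff790, 3c3e8f4, 4679c47, 555d689, 765e7c5, e6004b0} — 9.
Only in c718c37's history (behind): {} — 0.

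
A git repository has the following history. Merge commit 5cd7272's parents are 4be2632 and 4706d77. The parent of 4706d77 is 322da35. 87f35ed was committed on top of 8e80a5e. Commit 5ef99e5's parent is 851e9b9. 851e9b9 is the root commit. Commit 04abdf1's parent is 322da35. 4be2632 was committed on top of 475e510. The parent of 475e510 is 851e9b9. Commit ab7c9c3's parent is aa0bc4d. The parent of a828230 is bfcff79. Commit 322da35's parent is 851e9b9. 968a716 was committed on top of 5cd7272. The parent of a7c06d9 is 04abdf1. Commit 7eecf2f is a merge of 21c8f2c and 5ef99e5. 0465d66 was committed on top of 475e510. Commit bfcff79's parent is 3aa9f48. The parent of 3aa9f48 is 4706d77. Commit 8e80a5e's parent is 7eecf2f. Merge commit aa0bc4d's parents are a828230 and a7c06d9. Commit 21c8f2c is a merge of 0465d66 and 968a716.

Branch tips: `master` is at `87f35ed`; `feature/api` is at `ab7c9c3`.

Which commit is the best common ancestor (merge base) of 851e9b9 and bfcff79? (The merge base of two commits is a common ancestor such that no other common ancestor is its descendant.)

Ancestors of 851e9b9: {851e9b9}.
Ancestors of bfcff79: {322da35, 3aa9f48, 4706d77, 851e9b9, bfcff79}.
Common ancestors: {851e9b9}.
The only common ancestor is 851e9b9, so it is the merge base.

851e9b9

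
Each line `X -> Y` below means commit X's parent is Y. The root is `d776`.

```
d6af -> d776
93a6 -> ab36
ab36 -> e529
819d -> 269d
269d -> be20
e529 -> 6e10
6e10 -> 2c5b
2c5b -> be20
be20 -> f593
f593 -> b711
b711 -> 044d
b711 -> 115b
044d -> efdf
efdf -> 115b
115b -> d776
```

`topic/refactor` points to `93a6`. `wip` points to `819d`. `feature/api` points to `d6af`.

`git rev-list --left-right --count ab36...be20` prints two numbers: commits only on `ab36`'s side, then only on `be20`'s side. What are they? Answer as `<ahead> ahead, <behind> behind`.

4 ahead, 0 behind

Reachable from ab36: {044d, 115b, 2c5b, 6e10, ab36, b711, be20, d776, e529, efdf, f593}.
Reachable from be20: {044d, 115b, b711, be20, d776, efdf, f593}.
Only in ab36's history (ahead): {2c5b, 6e10, ab36, e529} — 4.
Only in be20's history (behind): {} — 0.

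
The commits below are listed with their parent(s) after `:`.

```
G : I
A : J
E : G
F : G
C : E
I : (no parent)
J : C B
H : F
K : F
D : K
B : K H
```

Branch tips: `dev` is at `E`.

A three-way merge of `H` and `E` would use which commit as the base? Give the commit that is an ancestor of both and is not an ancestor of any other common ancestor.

G

Ancestors of H: {F, G, H, I}.
Ancestors of E: {E, G, I}.
Common ancestors: {G, I}.
Among these, G is not an ancestor of any other common ancestor — it is the merge base.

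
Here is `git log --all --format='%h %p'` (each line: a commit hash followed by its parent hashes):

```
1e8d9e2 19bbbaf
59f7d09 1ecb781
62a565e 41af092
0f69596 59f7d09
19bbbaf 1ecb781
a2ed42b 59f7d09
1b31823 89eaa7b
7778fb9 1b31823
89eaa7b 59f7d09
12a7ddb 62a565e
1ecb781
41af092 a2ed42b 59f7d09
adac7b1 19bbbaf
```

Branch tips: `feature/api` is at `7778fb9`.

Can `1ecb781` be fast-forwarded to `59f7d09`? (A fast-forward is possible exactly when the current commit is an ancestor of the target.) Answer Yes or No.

A fast-forward from 1ecb781 to 59f7d09 is possible iff 1ecb781 is an ancestor of 59f7d09.
Ancestors of 59f7d09: {1ecb781, 59f7d09}.
1ecb781 is among them, so fast-forward is possible.

Yes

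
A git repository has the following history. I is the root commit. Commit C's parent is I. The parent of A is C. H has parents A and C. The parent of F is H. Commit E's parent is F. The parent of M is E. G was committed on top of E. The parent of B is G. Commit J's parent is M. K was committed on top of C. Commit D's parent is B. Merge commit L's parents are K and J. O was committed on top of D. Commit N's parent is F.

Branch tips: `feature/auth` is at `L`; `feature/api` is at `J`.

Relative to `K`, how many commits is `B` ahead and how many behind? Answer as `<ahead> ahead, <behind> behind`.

6 ahead, 1 behind

Reachable from B: {A, B, C, E, F, G, H, I}.
Reachable from K: {C, I, K}.
Only in B's history (ahead): {A, B, E, F, G, H} — 6.
Only in K's history (behind): {K} — 1.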